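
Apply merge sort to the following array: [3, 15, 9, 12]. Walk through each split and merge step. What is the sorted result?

Merge sort trace:

Split: [3, 15, 9, 12] -> [3, 15] and [9, 12]
  Split: [3, 15] -> [3] and [15]
  Merge: [3] + [15] -> [3, 15]
  Split: [9, 12] -> [9] and [12]
  Merge: [9] + [12] -> [9, 12]
Merge: [3, 15] + [9, 12] -> [3, 9, 12, 15]

Final sorted array: [3, 9, 12, 15]

The merge sort proceeds by recursively splitting the array and merging sorted halves.
After all merges, the sorted array is [3, 9, 12, 15].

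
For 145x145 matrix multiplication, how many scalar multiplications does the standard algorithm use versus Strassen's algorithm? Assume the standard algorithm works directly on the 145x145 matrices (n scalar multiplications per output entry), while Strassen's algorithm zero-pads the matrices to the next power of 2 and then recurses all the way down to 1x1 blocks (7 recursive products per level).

Matrix multiplication for 145x145 matrices:

Strassen's algorithm requires power-of-2 dimensions. Pad 145x145 to 256x256 (next power of 2).

Standard algorithm: 145^3 = 3048625 multiplications
Strassen's algorithm: 7^(log2(256)) = 7^8 = 5764801 multiplications
Difference: 3048625 - 5764801 = -2716176 (Strassen uses MORE here due to padding overhead — for small or just-over-power-of-2 n, padding can outweigh the per-level savings)

Standard: 3048625 multiplications (145^3). Strassen: 5764801 multiplications (7^8, after padding to 256x256). Strassen reduces 8 recursive multiplications to 7 at each level.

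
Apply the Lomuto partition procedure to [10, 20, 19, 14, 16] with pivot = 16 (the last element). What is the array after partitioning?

Lomuto partition with pivot = 16:

Initial array: [10, 20, 19, 14, 16]

arr[0]=10 <= 16: swap with position 0, array becomes [10, 20, 19, 14, 16]
arr[1]=20 > 16: no swap
arr[2]=19 > 16: no swap
arr[3]=14 <= 16: swap with position 1, array becomes [10, 14, 19, 20, 16]

Place pivot at position 2: [10, 14, 16, 20, 19]
Pivot position: 2

After partitioning with pivot 16, the array becomes [10, 14, 16, 20, 19]. The pivot is placed at index 2. All elements to the left of the pivot are <= 16, and all elements to the right are > 16.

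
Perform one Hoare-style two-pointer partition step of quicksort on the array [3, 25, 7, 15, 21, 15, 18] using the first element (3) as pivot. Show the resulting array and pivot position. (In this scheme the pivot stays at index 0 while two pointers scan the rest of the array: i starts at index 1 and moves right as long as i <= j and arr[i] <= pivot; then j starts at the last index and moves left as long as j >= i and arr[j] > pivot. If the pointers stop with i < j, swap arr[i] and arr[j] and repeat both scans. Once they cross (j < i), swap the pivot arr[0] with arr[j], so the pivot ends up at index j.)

Hoare-style two-pointer partition with pivot = 3:

Initial array: [3, 25, 7, 15, 21, 15, 18]

Pointers start at i = 1, j = 6.
i ends at 1, j ends at 0: the pointers have crossed (j < i), so scanning stops.

j = 0, so swapping arr[0] with arr[j] leaves the pivot at position 0: [3, 25, 7, 15, 21, 15, 18]
Pivot position: 0

After partitioning with pivot 3, the array becomes [3, 25, 7, 15, 21, 15, 18]. The pivot is placed at index 0. All elements to the left of the pivot are <= 3, and all elements to the right are > 3.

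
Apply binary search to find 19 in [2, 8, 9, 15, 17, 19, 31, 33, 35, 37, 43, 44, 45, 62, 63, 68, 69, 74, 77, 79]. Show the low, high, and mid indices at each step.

Binary search for 19 in [2, 8, 9, 15, 17, 19, 31, 33, 35, 37, 43, 44, 45, 62, 63, 68, 69, 74, 77, 79]:

lo=0, hi=19, mid=9, arr[mid]=37 -> 37 > 19, search left half
lo=0, hi=8, mid=4, arr[mid]=17 -> 17 < 19, search right half
lo=5, hi=8, mid=6, arr[mid]=31 -> 31 > 19, search left half
lo=5, hi=5, mid=5, arr[mid]=19 -> Found target at index 5!

Binary search finds 19 at index 5 after 4 comparisons. The search repeatedly halves the search space by comparing with the middle element.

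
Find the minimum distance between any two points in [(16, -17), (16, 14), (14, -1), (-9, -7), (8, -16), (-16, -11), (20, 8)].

Computing all pairwise distances among 7 points:

d((16, -17), (16, 14)) = 31.0
d((16, -17), (14, -1)) = 16.1245
d((16, -17), (-9, -7)) = 26.9258
d((16, -17), (8, -16)) = 8.0623
d((16, -17), (-16, -11)) = 32.5576
d((16, -17), (20, 8)) = 25.318
d((16, 14), (14, -1)) = 15.1327
d((16, 14), (-9, -7)) = 32.6497
d((16, 14), (8, -16)) = 31.0483
d((16, 14), (-16, -11)) = 40.6079
d((16, 14), (20, 8)) = 7.2111 <-- minimum
d((14, -1), (-9, -7)) = 23.7697
d((14, -1), (8, -16)) = 16.1555
d((14, -1), (-16, -11)) = 31.6228
d((14, -1), (20, 8)) = 10.8167
d((-9, -7), (8, -16)) = 19.2354
d((-9, -7), (-16, -11)) = 8.0623
d((-9, -7), (20, 8)) = 32.6497
d((8, -16), (-16, -11)) = 24.5153
d((8, -16), (20, 8)) = 26.8328
d((-16, -11), (20, 8)) = 40.7063

Closest pair: (16, 14) and (20, 8) with distance 7.2111

The closest pair is (16, 14) and (20, 8) with Euclidean distance 7.2111. For 7 points, brute-force pairwise comparison is shown above. For large n, the divide-and-conquer algorithm (sort by x, recurse on halves, check the dividing strip) achieves O(n log n).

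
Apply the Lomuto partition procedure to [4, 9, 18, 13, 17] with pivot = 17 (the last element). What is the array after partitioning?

Lomuto partition with pivot = 17:

Initial array: [4, 9, 18, 13, 17]

arr[0]=4 <= 17: swap with position 0, array becomes [4, 9, 18, 13, 17]
arr[1]=9 <= 17: swap with position 1, array becomes [4, 9, 18, 13, 17]
arr[2]=18 > 17: no swap
arr[3]=13 <= 17: swap with position 2, array becomes [4, 9, 13, 18, 17]

Place pivot at position 3: [4, 9, 13, 17, 18]
Pivot position: 3

After partitioning with pivot 17, the array becomes [4, 9, 13, 17, 18]. The pivot is placed at index 3. All elements to the left of the pivot are <= 17, and all elements to the right are > 17.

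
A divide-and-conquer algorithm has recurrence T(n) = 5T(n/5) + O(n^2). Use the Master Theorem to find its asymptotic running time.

Master Theorem for T(n) = 5T(n/5) + O(n^2):

a = 5, b = 5, c = 2
log_b(a) = log_5(5) = 1.0000

Case 3: c = 2 > log_5(5) = 1.0000
T(n) = O(n^2) = O(n^2)

For T(n) = 5T(n/5) + O(n^2): log_5(5) = 1.0000. This is Case 3 of the Master Theorem (c > log_b(a), work dominated by root), giving O(n^2).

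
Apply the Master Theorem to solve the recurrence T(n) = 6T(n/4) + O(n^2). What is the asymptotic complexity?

Master Theorem for T(n) = 6T(n/4) + O(n^2):

a = 6, b = 4, c = 2
log_b(a) = log_4(6) = 1.2925

Case 3: c = 2 > log_4(6) = 1.2925
T(n) = O(n^2) = O(n^2)

For T(n) = 6T(n/4) + O(n^2): log_4(6) = 1.2925. This is Case 3 of the Master Theorem (c > log_b(a), work dominated by root), giving O(n^2).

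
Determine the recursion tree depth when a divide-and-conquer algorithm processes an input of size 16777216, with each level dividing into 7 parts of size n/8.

For divide and conquer with division factor 8:

Problem sizes at each level:
Level 0: 16777216
Level 1: 2097152
Level 2: 262144
Level 3: 32768
Level 4: 4096
Level 5: 512
Level 6: 64
Level 7: 8
Level 8: 1

The root is level 0 and the size-1 base case is level 8 (the tree spans levels 0 through 8, i.e. 9 levels counting the root), so the depth is the number of divisions: log_8(16777216) = 8

The recursion tree depth is log_8(16777216) = 8. At each level, the problem size is divided by 8, so it takes 8 divisions to reduce to a base case of size 1. The algorithm makes 7 recursive calls at each level.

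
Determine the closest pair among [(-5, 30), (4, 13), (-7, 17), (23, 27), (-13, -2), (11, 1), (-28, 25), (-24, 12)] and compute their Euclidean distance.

Computing all pairwise distances among 8 points:

d((-5, 30), (4, 13)) = 19.2354
d((-5, 30), (-7, 17)) = 13.1529
d((-5, 30), (23, 27)) = 28.1603
d((-5, 30), (-13, -2)) = 32.9848
d((-5, 30), (11, 1)) = 33.121
d((-5, 30), (-28, 25)) = 23.5372
d((-5, 30), (-24, 12)) = 26.1725
d((4, 13), (-7, 17)) = 11.7047 <-- minimum
d((4, 13), (23, 27)) = 23.6008
d((4, 13), (-13, -2)) = 22.6716
d((4, 13), (11, 1)) = 13.8924
d((4, 13), (-28, 25)) = 34.176
d((4, 13), (-24, 12)) = 28.0179
d((-7, 17), (23, 27)) = 31.6228
d((-7, 17), (-13, -2)) = 19.9249
d((-7, 17), (11, 1)) = 24.0832
d((-7, 17), (-28, 25)) = 22.4722
d((-7, 17), (-24, 12)) = 17.72
d((23, 27), (-13, -2)) = 46.2277
d((23, 27), (11, 1)) = 28.6356
d((23, 27), (-28, 25)) = 51.0392
d((23, 27), (-24, 12)) = 49.3356
d((-13, -2), (11, 1)) = 24.1868
d((-13, -2), (-28, 25)) = 30.8869
d((-13, -2), (-24, 12)) = 17.8045
d((11, 1), (-28, 25)) = 45.793
d((11, 1), (-24, 12)) = 36.6879
d((-28, 25), (-24, 12)) = 13.6015

Closest pair: (4, 13) and (-7, 17) with distance 11.7047

The closest pair is (4, 13) and (-7, 17) with Euclidean distance 11.7047. For 8 points, brute-force pairwise comparison is shown above. For large n, the divide-and-conquer algorithm (sort by x, recurse on halves, check the dividing strip) achieves O(n log n).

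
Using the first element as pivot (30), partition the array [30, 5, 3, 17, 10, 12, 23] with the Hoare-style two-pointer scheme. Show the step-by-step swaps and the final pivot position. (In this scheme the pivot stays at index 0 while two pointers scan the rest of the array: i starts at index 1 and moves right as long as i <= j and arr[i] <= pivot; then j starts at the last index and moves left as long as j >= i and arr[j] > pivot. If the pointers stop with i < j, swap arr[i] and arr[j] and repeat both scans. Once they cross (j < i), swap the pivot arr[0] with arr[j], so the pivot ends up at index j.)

Hoare-style two-pointer partition with pivot = 30:

Initial array: [30, 5, 3, 17, 10, 12, 23]

Pointers start at i = 1, j = 6.
i ends at 7, j ends at 6: the pointers have crossed (j < i), so scanning stops.

Swap pivot arr[0] with arr[6] to place pivot at position 6: [23, 5, 3, 17, 10, 12, 30]
Pivot position: 6

After partitioning with pivot 30, the array becomes [23, 5, 3, 17, 10, 12, 30]. The pivot is placed at index 6. All elements to the left of the pivot are <= 30, and all elements to the right are > 30.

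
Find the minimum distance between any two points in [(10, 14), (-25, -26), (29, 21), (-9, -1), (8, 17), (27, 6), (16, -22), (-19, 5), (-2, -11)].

Computing all pairwise distances among 9 points:

d((10, 14), (-25, -26)) = 53.1507
d((10, 14), (29, 21)) = 20.2485
d((10, 14), (-9, -1)) = 24.2074
d((10, 14), (8, 17)) = 3.6056 <-- minimum
d((10, 14), (27, 6)) = 18.7883
d((10, 14), (16, -22)) = 36.4966
d((10, 14), (-19, 5)) = 30.3645
d((10, 14), (-2, -11)) = 27.7308
d((-25, -26), (29, 21)) = 71.5891
d((-25, -26), (-9, -1)) = 29.6816
d((-25, -26), (8, 17)) = 54.2033
d((-25, -26), (27, 6)) = 61.0574
d((-25, -26), (16, -22)) = 41.1947
d((-25, -26), (-19, 5)) = 31.5753
d((-25, -26), (-2, -11)) = 27.4591
d((29, 21), (-9, -1)) = 43.909
d((29, 21), (8, 17)) = 21.3776
d((29, 21), (27, 6)) = 15.1327
d((29, 21), (16, -22)) = 44.9222
d((29, 21), (-19, 5)) = 50.5964
d((29, 21), (-2, -11)) = 44.5533
d((-9, -1), (8, 17)) = 24.7588
d((-9, -1), (27, 6)) = 36.6742
d((-9, -1), (16, -22)) = 32.6497
d((-9, -1), (-19, 5)) = 11.6619
d((-9, -1), (-2, -11)) = 12.2066
d((8, 17), (27, 6)) = 21.9545
d((8, 17), (16, -22)) = 39.8121
d((8, 17), (-19, 5)) = 29.5466
d((8, 17), (-2, -11)) = 29.7321
d((27, 6), (16, -22)) = 30.0832
d((27, 6), (-19, 5)) = 46.0109
d((27, 6), (-2, -11)) = 33.6155
d((16, -22), (-19, 5)) = 44.2041
d((16, -22), (-2, -11)) = 21.095
d((-19, 5), (-2, -11)) = 23.3452

Closest pair: (10, 14) and (8, 17) with distance 3.6056

The closest pair is (10, 14) and (8, 17) with Euclidean distance 3.6056. For 9 points, brute-force pairwise comparison is shown above. For large n, the divide-and-conquer algorithm (sort by x, recurse on halves, check the dividing strip) achieves O(n log n).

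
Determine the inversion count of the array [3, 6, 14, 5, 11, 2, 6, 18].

Finding inversions in [3, 6, 14, 5, 11, 2, 6, 18]:

(0, 5): arr[0]=3 > arr[5]=2
(1, 3): arr[1]=6 > arr[3]=5
(1, 5): arr[1]=6 > arr[5]=2
(2, 3): arr[2]=14 > arr[3]=5
(2, 4): arr[2]=14 > arr[4]=11
(2, 5): arr[2]=14 > arr[5]=2
(2, 6): arr[2]=14 > arr[6]=6
(3, 5): arr[3]=5 > arr[5]=2
(4, 5): arr[4]=11 > arr[5]=2
(4, 6): arr[4]=11 > arr[6]=6

Total inversions: 10

The array has 10 inversion(s): (0,5), (1,3), (1,5), (2,3), (2,4), (2,5), (2,6), (3,5), (4,5), (4,6). Each pair (i,j) satisfies i < j and arr[i] > arr[j].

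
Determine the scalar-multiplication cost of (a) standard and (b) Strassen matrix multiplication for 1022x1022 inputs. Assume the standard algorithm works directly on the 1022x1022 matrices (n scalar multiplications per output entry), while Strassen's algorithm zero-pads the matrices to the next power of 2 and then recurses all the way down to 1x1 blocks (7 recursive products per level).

Matrix multiplication for 1022x1022 matrices:

Strassen's algorithm requires power-of-2 dimensions. Pad 1022x1022 to 1024x1024 (next power of 2).

Standard algorithm: 1022^3 = 1067462648 multiplications
Strassen's algorithm: 7^(log2(1024)) = 7^10 = 282475249 multiplications
Savings: 1067462648 - 282475249 = 784987399 multiplications

Standard: 1067462648 multiplications (1022^3). Strassen: 282475249 multiplications (7^10, after padding to 1024x1024). Strassen reduces 8 recursive multiplications to 7 at each level.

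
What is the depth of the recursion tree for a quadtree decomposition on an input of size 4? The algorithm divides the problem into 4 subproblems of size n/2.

For divide and conquer with division factor 2:

Problem sizes at each level:
Level 0: 4
Level 1: 2
Level 2: 1

The root is level 0 and the size-1 base case is level 2 (the tree spans levels 0 through 2, i.e. 3 levels counting the root), so the depth is the number of divisions: log_2(4) = 2

The recursion tree depth is log_2(4) = 2. At each level, the problem size is divided by 2, so it takes 2 divisions to reduce to a base case of size 1. The algorithm makes 4 recursive calls at each level.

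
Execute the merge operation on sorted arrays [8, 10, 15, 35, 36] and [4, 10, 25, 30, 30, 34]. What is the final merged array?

Merging process:

Compare 8 vs 4: take 4 from right. Merged: [4]
Compare 8 vs 10: take 8 from left. Merged: [4, 8]
Compare 10 vs 10: take 10 from left. Merged: [4, 8, 10]
Compare 15 vs 10: take 10 from right. Merged: [4, 8, 10, 10]
Compare 15 vs 25: take 15 from left. Merged: [4, 8, 10, 10, 15]
Compare 35 vs 25: take 25 from right. Merged: [4, 8, 10, 10, 15, 25]
Compare 35 vs 30: take 30 from right. Merged: [4, 8, 10, 10, 15, 25, 30]
Compare 35 vs 30: take 30 from right. Merged: [4, 8, 10, 10, 15, 25, 30, 30]
Compare 35 vs 34: take 34 from right. Merged: [4, 8, 10, 10, 15, 25, 30, 30, 34]
Append remaining from left: [35, 36]. Merged: [4, 8, 10, 10, 15, 25, 30, 30, 34, 35, 36]

Final merged array: [4, 8, 10, 10, 15, 25, 30, 30, 34, 35, 36]
Total comparisons: 9

The merged array is [4, 8, 10, 10, 15, 25, 30, 30, 34, 35, 36], requiring 9 comparisons. The merge step runs in O(n) time where n is the total number of elements.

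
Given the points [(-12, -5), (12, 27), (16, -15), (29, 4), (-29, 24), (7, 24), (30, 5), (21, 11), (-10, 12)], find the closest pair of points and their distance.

Computing all pairwise distances among 9 points:

d((-12, -5), (12, 27)) = 40.0
d((-12, -5), (16, -15)) = 29.7321
d((-12, -5), (29, 4)) = 41.9762
d((-12, -5), (-29, 24)) = 33.6155
d((-12, -5), (7, 24)) = 34.6699
d((-12, -5), (30, 5)) = 43.1741
d((-12, -5), (21, 11)) = 36.6742
d((-12, -5), (-10, 12)) = 17.1172
d((12, 27), (16, -15)) = 42.19
d((12, 27), (29, 4)) = 28.6007
d((12, 27), (-29, 24)) = 41.1096
d((12, 27), (7, 24)) = 5.831
d((12, 27), (30, 5)) = 28.4253
d((12, 27), (21, 11)) = 18.3576
d((12, 27), (-10, 12)) = 26.6271
d((16, -15), (29, 4)) = 23.0217
d((16, -15), (-29, 24)) = 59.5483
d((16, -15), (7, 24)) = 40.025
d((16, -15), (30, 5)) = 24.4131
d((16, -15), (21, 11)) = 26.4764
d((16, -15), (-10, 12)) = 37.4833
d((29, 4), (-29, 24)) = 61.3514
d((29, 4), (7, 24)) = 29.7321
d((29, 4), (30, 5)) = 1.4142 <-- minimum
d((29, 4), (21, 11)) = 10.6301
d((29, 4), (-10, 12)) = 39.8121
d((-29, 24), (7, 24)) = 36.0
d((-29, 24), (30, 5)) = 61.9839
d((-29, 24), (21, 11)) = 51.6624
d((-29, 24), (-10, 12)) = 22.4722
d((7, 24), (30, 5)) = 29.8329
d((7, 24), (21, 11)) = 19.105
d((7, 24), (-10, 12)) = 20.8087
d((30, 5), (21, 11)) = 10.8167
d((30, 5), (-10, 12)) = 40.6079
d((21, 11), (-10, 12)) = 31.0161

Closest pair: (29, 4) and (30, 5) with distance 1.4142

The closest pair is (29, 4) and (30, 5) with Euclidean distance 1.4142. For 9 points, brute-force pairwise comparison is shown above. For large n, the divide-and-conquer algorithm (sort by x, recurse on halves, check the dividing strip) achieves O(n log n).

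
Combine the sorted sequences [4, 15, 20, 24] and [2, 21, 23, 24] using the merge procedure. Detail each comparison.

Merging process:

Compare 4 vs 2: take 2 from right. Merged: [2]
Compare 4 vs 21: take 4 from left. Merged: [2, 4]
Compare 15 vs 21: take 15 from left. Merged: [2, 4, 15]
Compare 20 vs 21: take 20 from left. Merged: [2, 4, 15, 20]
Compare 24 vs 21: take 21 from right. Merged: [2, 4, 15, 20, 21]
Compare 24 vs 23: take 23 from right. Merged: [2, 4, 15, 20, 21, 23]
Compare 24 vs 24: take 24 from left. Merged: [2, 4, 15, 20, 21, 23, 24]
Append remaining from right: [24]. Merged: [2, 4, 15, 20, 21, 23, 24, 24]

Final merged array: [2, 4, 15, 20, 21, 23, 24, 24]
Total comparisons: 7

The merged array is [2, 4, 15, 20, 21, 23, 24, 24], requiring 7 comparisons. The merge step runs in O(n) time where n is the total number of elements.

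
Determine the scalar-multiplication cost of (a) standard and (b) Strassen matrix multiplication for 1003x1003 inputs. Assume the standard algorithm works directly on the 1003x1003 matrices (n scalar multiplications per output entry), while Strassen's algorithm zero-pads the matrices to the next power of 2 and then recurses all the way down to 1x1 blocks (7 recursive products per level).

Matrix multiplication for 1003x1003 matrices:

Strassen's algorithm requires power-of-2 dimensions. Pad 1003x1003 to 1024x1024 (next power of 2).

Standard algorithm: 1003^3 = 1009027027 multiplications
Strassen's algorithm: 7^(log2(1024)) = 7^10 = 282475249 multiplications
Savings: 1009027027 - 282475249 = 726551778 multiplications

Standard: 1009027027 multiplications (1003^3). Strassen: 282475249 multiplications (7^10, after padding to 1024x1024). Strassen reduces 8 recursive multiplications to 7 at each level.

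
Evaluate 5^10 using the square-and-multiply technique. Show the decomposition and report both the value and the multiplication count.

Computing 5^10 by squaring (build up from 5^1; each line after the first costs one multiplication):

5^1 = 5
5^2 = (5^1)^2 = 5^2 = 25
5^4 = (5^2)^2 = 25^2 = 625
5^5 = 5 * 5^4 = 5 * 625 = 3125
5^10 = (5^5)^2 = 3125^2 = 9765625

Result: 9765625
Multiplications needed: 4 (4 lines after 5^1)

5^10 = 9765625. Using exponentiation by squaring, this requires 4 multiplications. The key idea: if the exponent is even, square the half-power; if odd, multiply by the base once.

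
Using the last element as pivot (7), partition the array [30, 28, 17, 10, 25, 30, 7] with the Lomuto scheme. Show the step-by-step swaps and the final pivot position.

Lomuto partition with pivot = 7:

Initial array: [30, 28, 17, 10, 25, 30, 7]

arr[0]=30 > 7: no swap
arr[1]=28 > 7: no swap
arr[2]=17 > 7: no swap
arr[3]=10 > 7: no swap
arr[4]=25 > 7: no swap
arr[5]=30 > 7: no swap

Place pivot at position 0: [7, 28, 17, 10, 25, 30, 30]
Pivot position: 0

After partitioning with pivot 7, the array becomes [7, 28, 17, 10, 25, 30, 30]. The pivot is placed at index 0. All elements to the left of the pivot are <= 7, and all elements to the right are > 7.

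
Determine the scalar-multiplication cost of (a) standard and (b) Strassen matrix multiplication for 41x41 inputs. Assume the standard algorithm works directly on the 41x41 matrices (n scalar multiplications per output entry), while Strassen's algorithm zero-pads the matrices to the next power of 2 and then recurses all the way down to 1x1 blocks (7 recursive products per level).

Matrix multiplication for 41x41 matrices:

Strassen's algorithm requires power-of-2 dimensions. Pad 41x41 to 64x64 (next power of 2).

Standard algorithm: 41^3 = 68921 multiplications
Strassen's algorithm: 7^(log2(64)) = 7^6 = 117649 multiplications
Difference: 68921 - 117649 = -48728 (Strassen uses MORE here due to padding overhead — for small or just-over-power-of-2 n, padding can outweigh the per-level savings)

Standard: 68921 multiplications (41^3). Strassen: 117649 multiplications (7^6, after padding to 64x64). Strassen reduces 8 recursive multiplications to 7 at each level.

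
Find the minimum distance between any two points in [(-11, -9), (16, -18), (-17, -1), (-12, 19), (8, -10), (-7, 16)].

Computing all pairwise distances among 6 points:

d((-11, -9), (16, -18)) = 28.4605
d((-11, -9), (-17, -1)) = 10.0
d((-11, -9), (-12, 19)) = 28.0179
d((-11, -9), (8, -10)) = 19.0263
d((-11, -9), (-7, 16)) = 25.318
d((16, -18), (-17, -1)) = 37.1214
d((16, -18), (-12, 19)) = 46.4004
d((16, -18), (8, -10)) = 11.3137
d((16, -18), (-7, 16)) = 41.0488
d((-17, -1), (-12, 19)) = 20.6155
d((-17, -1), (8, -10)) = 26.5707
d((-17, -1), (-7, 16)) = 19.7231
d((-12, 19), (8, -10)) = 35.2278
d((-12, 19), (-7, 16)) = 5.831 <-- minimum
d((8, -10), (-7, 16)) = 30.0167

Closest pair: (-12, 19) and (-7, 16) with distance 5.831

The closest pair is (-12, 19) and (-7, 16) with Euclidean distance 5.831. For 6 points, brute-force pairwise comparison is shown above. For large n, the divide-and-conquer algorithm (sort by x, recurse on halves, check the dividing strip) achieves O(n log n).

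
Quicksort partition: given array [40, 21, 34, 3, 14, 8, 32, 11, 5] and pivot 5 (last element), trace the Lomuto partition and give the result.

Lomuto partition with pivot = 5:

Initial array: [40, 21, 34, 3, 14, 8, 32, 11, 5]

arr[0]=40 > 5: no swap
arr[1]=21 > 5: no swap
arr[2]=34 > 5: no swap
arr[3]=3 <= 5: swap with position 0, array becomes [3, 21, 34, 40, 14, 8, 32, 11, 5]
arr[4]=14 > 5: no swap
arr[5]=8 > 5: no swap
arr[6]=32 > 5: no swap
arr[7]=11 > 5: no swap

Place pivot at position 1: [3, 5, 34, 40, 14, 8, 32, 11, 21]
Pivot position: 1

After partitioning with pivot 5, the array becomes [3, 5, 34, 40, 14, 8, 32, 11, 21]. The pivot is placed at index 1. All elements to the left of the pivot are <= 5, and all elements to the right are > 5.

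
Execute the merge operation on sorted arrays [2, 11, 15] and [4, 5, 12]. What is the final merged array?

Merging process:

Compare 2 vs 4: take 2 from left. Merged: [2]
Compare 11 vs 4: take 4 from right. Merged: [2, 4]
Compare 11 vs 5: take 5 from right. Merged: [2, 4, 5]
Compare 11 vs 12: take 11 from left. Merged: [2, 4, 5, 11]
Compare 15 vs 12: take 12 from right. Merged: [2, 4, 5, 11, 12]
Append remaining from left: [15]. Merged: [2, 4, 5, 11, 12, 15]

Final merged array: [2, 4, 5, 11, 12, 15]
Total comparisons: 5

The merged array is [2, 4, 5, 11, 12, 15], requiring 5 comparisons. The merge step runs in O(n) time where n is the total number of elements.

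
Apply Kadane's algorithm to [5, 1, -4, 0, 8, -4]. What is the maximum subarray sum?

Using Kadane's algorithm on [5, 1, -4, 0, 8, -4]:

Scanning through the array:
Position 1 (value 1): max_ending_here = 6, max_so_far = 6
Position 2 (value -4): max_ending_here = 2, max_so_far = 6
Position 3 (value 0): max_ending_here = 2, max_so_far = 6
Position 4 (value 8): max_ending_here = 10, max_so_far = 10
Position 5 (value -4): max_ending_here = 6, max_so_far = 10

Maximum subarray: [5, 1, -4, 0, 8]
Maximum sum: 10

The maximum subarray is [5, 1, -4, 0, 8] with sum 10. This subarray runs from index 0 to index 4.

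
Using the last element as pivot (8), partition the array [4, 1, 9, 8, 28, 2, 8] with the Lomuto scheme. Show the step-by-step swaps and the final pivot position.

Lomuto partition with pivot = 8:

Initial array: [4, 1, 9, 8, 28, 2, 8]

arr[0]=4 <= 8: swap with position 0, array becomes [4, 1, 9, 8, 28, 2, 8]
arr[1]=1 <= 8: swap with position 1, array becomes [4, 1, 9, 8, 28, 2, 8]
arr[2]=9 > 8: no swap
arr[3]=8 <= 8: swap with position 2, array becomes [4, 1, 8, 9, 28, 2, 8]
arr[4]=28 > 8: no swap
arr[5]=2 <= 8: swap with position 3, array becomes [4, 1, 8, 2, 28, 9, 8]

Place pivot at position 4: [4, 1, 8, 2, 8, 9, 28]
Pivot position: 4

After partitioning with pivot 8, the array becomes [4, 1, 8, 2, 8, 9, 28]. The pivot is placed at index 4. All elements to the left of the pivot are <= 8, and all elements to the right are > 8.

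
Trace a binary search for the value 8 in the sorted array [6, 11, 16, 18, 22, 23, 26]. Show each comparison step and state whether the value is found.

Binary search for 8 in [6, 11, 16, 18, 22, 23, 26]:

lo=0, hi=6, mid=3, arr[mid]=18 -> 18 > 8, search left half
lo=0, hi=2, mid=1, arr[mid]=11 -> 11 > 8, search left half
lo=0, hi=0, mid=0, arr[mid]=6 -> 6 < 8, search right half
lo=1 > hi=0, target 8 not found

Binary search determines that 8 is not in the array after 3 comparisons. The search space was exhausted without finding the target.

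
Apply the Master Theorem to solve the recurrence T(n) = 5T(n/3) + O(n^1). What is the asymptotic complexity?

Master Theorem for T(n) = 5T(n/3) + O(n^1):

a = 5, b = 3, c = 1
log_b(a) = log_3(5) = 1.4650

Case 1: c = 1 < log_3(5) = 1.4650
T(n) = O(n^(log_3 5))

For T(n) = 5T(n/3) + O(n^1): log_3(5) = 1.4650. This is Case 1 of the Master Theorem (c < log_b(a), work dominated by leaves), giving O(n^(log_3 5)).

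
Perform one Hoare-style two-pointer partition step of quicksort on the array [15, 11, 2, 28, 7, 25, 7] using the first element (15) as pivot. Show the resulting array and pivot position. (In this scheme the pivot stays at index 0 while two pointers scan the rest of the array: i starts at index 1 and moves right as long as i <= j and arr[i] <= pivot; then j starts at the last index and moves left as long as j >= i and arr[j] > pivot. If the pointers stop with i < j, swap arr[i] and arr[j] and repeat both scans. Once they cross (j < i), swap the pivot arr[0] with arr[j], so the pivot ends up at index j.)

Hoare-style two-pointer partition with pivot = 15:

Initial array: [15, 11, 2, 28, 7, 25, 7]

Pointers start at i = 1, j = 6.
i stops at index 3 (arr[3]=28 > 15), j stops at index 6 (arr[6]=7 <= 15): swap arr[3] and arr[6], array becomes [15, 11, 2, 7, 7, 25, 28]
i ends at 5, j ends at 4: the pointers have crossed (j < i), so scanning stops.

Swap pivot arr[0] with arr[4] to place pivot at position 4: [7, 11, 2, 7, 15, 25, 28]
Pivot position: 4

After partitioning with pivot 15, the array becomes [7, 11, 2, 7, 15, 25, 28]. The pivot is placed at index 4. All elements to the left of the pivot are <= 15, and all elements to the right are > 15.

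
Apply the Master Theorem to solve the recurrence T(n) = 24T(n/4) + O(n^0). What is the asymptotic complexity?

Master Theorem for T(n) = 24T(n/4) + O(n^0):

a = 24, b = 4, c = 0
log_b(a) = log_4(24) = 2.2925

Case 1: c = 0 < log_4(24) = 2.2925
T(n) = O(n^(log_4 24))

For T(n) = 24T(n/4) + O(n^0): log_4(24) = 2.2925. This is Case 1 of the Master Theorem (c < log_b(a), work dominated by leaves), giving O(n^(log_4 24)).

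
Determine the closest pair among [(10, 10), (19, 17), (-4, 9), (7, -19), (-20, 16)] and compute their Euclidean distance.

Computing all pairwise distances among 5 points:

d((10, 10), (19, 17)) = 11.4018 <-- minimum
d((10, 10), (-4, 9)) = 14.0357
d((10, 10), (7, -19)) = 29.1548
d((10, 10), (-20, 16)) = 30.5941
d((19, 17), (-4, 9)) = 24.3516
d((19, 17), (7, -19)) = 37.9473
d((19, 17), (-20, 16)) = 39.0128
d((-4, 9), (7, -19)) = 30.0832
d((-4, 9), (-20, 16)) = 17.4642
d((7, -19), (-20, 16)) = 44.2041

Closest pair: (10, 10) and (19, 17) with distance 11.4018

The closest pair is (10, 10) and (19, 17) with Euclidean distance 11.4018. For 5 points, brute-force pairwise comparison is shown above. For large n, the divide-and-conquer algorithm (sort by x, recurse on halves, check the dividing strip) achieves O(n log n).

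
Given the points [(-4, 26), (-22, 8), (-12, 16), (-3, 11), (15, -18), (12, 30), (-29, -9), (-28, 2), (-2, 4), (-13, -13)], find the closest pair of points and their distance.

Computing all pairwise distances among 10 points:

d((-4, 26), (-22, 8)) = 25.4558
d((-4, 26), (-12, 16)) = 12.8062
d((-4, 26), (-3, 11)) = 15.0333
d((-4, 26), (15, -18)) = 47.927
d((-4, 26), (12, 30)) = 16.4924
d((-4, 26), (-29, -9)) = 43.0116
d((-4, 26), (-28, 2)) = 33.9411
d((-4, 26), (-2, 4)) = 22.0907
d((-4, 26), (-13, -13)) = 40.025
d((-22, 8), (-12, 16)) = 12.8062
d((-22, 8), (-3, 11)) = 19.2354
d((-22, 8), (15, -18)) = 45.2217
d((-22, 8), (12, 30)) = 40.4969
d((-22, 8), (-29, -9)) = 18.3848
d((-22, 8), (-28, 2)) = 8.4853
d((-22, 8), (-2, 4)) = 20.3961
d((-22, 8), (-13, -13)) = 22.8473
d((-12, 16), (-3, 11)) = 10.2956
d((-12, 16), (15, -18)) = 43.4166
d((-12, 16), (12, 30)) = 27.7849
d((-12, 16), (-29, -9)) = 30.2324
d((-12, 16), (-28, 2)) = 21.2603
d((-12, 16), (-2, 4)) = 15.6205
d((-12, 16), (-13, -13)) = 29.0172
d((-3, 11), (15, -18)) = 34.1321
d((-3, 11), (12, 30)) = 24.2074
d((-3, 11), (-29, -9)) = 32.8024
d((-3, 11), (-28, 2)) = 26.5707
d((-3, 11), (-2, 4)) = 7.0711 <-- minimum
d((-3, 11), (-13, -13)) = 26.0
d((15, -18), (12, 30)) = 48.0937
d((15, -18), (-29, -9)) = 44.911
d((15, -18), (-28, 2)) = 47.4236
d((15, -18), (-2, 4)) = 27.8029
d((15, -18), (-13, -13)) = 28.4429
d((12, 30), (-29, -9)) = 56.5862
d((12, 30), (-28, 2)) = 48.8262
d((12, 30), (-2, 4)) = 29.5296
d((12, 30), (-13, -13)) = 49.7393
d((-29, -9), (-28, 2)) = 11.0454
d((-29, -9), (-2, 4)) = 29.9666
d((-29, -9), (-13, -13)) = 16.4924
d((-28, 2), (-2, 4)) = 26.0768
d((-28, 2), (-13, -13)) = 21.2132
d((-2, 4), (-13, -13)) = 20.2485

Closest pair: (-3, 11) and (-2, 4) with distance 7.0711

The closest pair is (-3, 11) and (-2, 4) with Euclidean distance 7.0711. For 10 points, brute-force pairwise comparison is shown above. For large n, the divide-and-conquer algorithm (sort by x, recurse on halves, check the dividing strip) achieves O(n log n).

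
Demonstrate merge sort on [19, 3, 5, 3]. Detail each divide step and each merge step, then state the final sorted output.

Merge sort trace:

Split: [19, 3, 5, 3] -> [19, 3] and [5, 3]
  Split: [19, 3] -> [19] and [3]
  Merge: [19] + [3] -> [3, 19]
  Split: [5, 3] -> [5] and [3]
  Merge: [5] + [3] -> [3, 5]
Merge: [3, 19] + [3, 5] -> [3, 3, 5, 19]

Final sorted array: [3, 3, 5, 19]

The merge sort proceeds by recursively splitting the array and merging sorted halves.
After all merges, the sorted array is [3, 3, 5, 19].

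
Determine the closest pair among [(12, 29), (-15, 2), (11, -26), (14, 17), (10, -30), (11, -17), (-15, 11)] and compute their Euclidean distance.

Computing all pairwise distances among 7 points:

d((12, 29), (-15, 2)) = 38.1838
d((12, 29), (11, -26)) = 55.0091
d((12, 29), (14, 17)) = 12.1655
d((12, 29), (10, -30)) = 59.0339
d((12, 29), (11, -17)) = 46.0109
d((12, 29), (-15, 11)) = 32.45
d((-15, 2), (11, -26)) = 38.2099
d((-15, 2), (14, 17)) = 32.6497
d((-15, 2), (10, -30)) = 40.6079
d((-15, 2), (11, -17)) = 32.2025
d((-15, 2), (-15, 11)) = 9.0
d((11, -26), (14, 17)) = 43.1045
d((11, -26), (10, -30)) = 4.1231 <-- minimum
d((11, -26), (11, -17)) = 9.0
d((11, -26), (-15, 11)) = 45.2217
d((14, 17), (10, -30)) = 47.1699
d((14, 17), (11, -17)) = 34.1321
d((14, 17), (-15, 11)) = 29.6142
d((10, -30), (11, -17)) = 13.0384
d((10, -30), (-15, 11)) = 48.0208
d((11, -17), (-15, 11)) = 38.2099

Closest pair: (11, -26) and (10, -30) with distance 4.1231

The closest pair is (11, -26) and (10, -30) with Euclidean distance 4.1231. For 7 points, brute-force pairwise comparison is shown above. For large n, the divide-and-conquer algorithm (sort by x, recurse on halves, check the dividing strip) achieves O(n log n).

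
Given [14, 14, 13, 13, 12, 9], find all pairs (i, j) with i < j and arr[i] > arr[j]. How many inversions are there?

Finding inversions in [14, 14, 13, 13, 12, 9]:

(0, 2): arr[0]=14 > arr[2]=13
(0, 3): arr[0]=14 > arr[3]=13
(0, 4): arr[0]=14 > arr[4]=12
(0, 5): arr[0]=14 > arr[5]=9
(1, 2): arr[1]=14 > arr[2]=13
(1, 3): arr[1]=14 > arr[3]=13
(1, 4): arr[1]=14 > arr[4]=12
(1, 5): arr[1]=14 > arr[5]=9
(2, 4): arr[2]=13 > arr[4]=12
(2, 5): arr[2]=13 > arr[5]=9
(3, 4): arr[3]=13 > arr[4]=12
(3, 5): arr[3]=13 > arr[5]=9
(4, 5): arr[4]=12 > arr[5]=9

Total inversions: 13

The array has 13 inversion(s): (0,2), (0,3), (0,4), (0,5), (1,2), (1,3), (1,4), (1,5), (2,4), (2,5), (3,4), (3,5), (4,5). Each pair (i,j) satisfies i < j and arr[i] > arr[j].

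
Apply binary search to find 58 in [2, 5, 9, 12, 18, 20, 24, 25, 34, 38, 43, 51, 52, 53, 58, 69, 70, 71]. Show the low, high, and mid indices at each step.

Binary search for 58 in [2, 5, 9, 12, 18, 20, 24, 25, 34, 38, 43, 51, 52, 53, 58, 69, 70, 71]:

lo=0, hi=17, mid=8, arr[mid]=34 -> 34 < 58, search right half
lo=9, hi=17, mid=13, arr[mid]=53 -> 53 < 58, search right half
lo=14, hi=17, mid=15, arr[mid]=69 -> 69 > 58, search left half
lo=14, hi=14, mid=14, arr[mid]=58 -> Found target at index 14!

Binary search finds 58 at index 14 after 4 comparisons. The search repeatedly halves the search space by comparing with the middle element.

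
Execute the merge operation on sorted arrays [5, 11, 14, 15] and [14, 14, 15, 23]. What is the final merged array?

Merging process:

Compare 5 vs 14: take 5 from left. Merged: [5]
Compare 11 vs 14: take 11 from left. Merged: [5, 11]
Compare 14 vs 14: take 14 from left. Merged: [5, 11, 14]
Compare 15 vs 14: take 14 from right. Merged: [5, 11, 14, 14]
Compare 15 vs 14: take 14 from right. Merged: [5, 11, 14, 14, 14]
Compare 15 vs 15: take 15 from left. Merged: [5, 11, 14, 14, 14, 15]
Append remaining from right: [15, 23]. Merged: [5, 11, 14, 14, 14, 15, 15, 23]

Final merged array: [5, 11, 14, 14, 14, 15, 15, 23]
Total comparisons: 6

The merged array is [5, 11, 14, 14, 14, 15, 15, 23], requiring 6 comparisons. The merge step runs in O(n) time where n is the total number of elements.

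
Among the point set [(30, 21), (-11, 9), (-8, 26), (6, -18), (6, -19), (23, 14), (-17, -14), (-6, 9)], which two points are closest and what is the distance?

Computing all pairwise distances among 8 points:

d((30, 21), (-11, 9)) = 42.72
d((30, 21), (-8, 26)) = 38.3275
d((30, 21), (6, -18)) = 45.793
d((30, 21), (6, -19)) = 46.6476
d((30, 21), (23, 14)) = 9.8995
d((30, 21), (-17, -14)) = 58.6003
d((30, 21), (-6, 9)) = 37.9473
d((-11, 9), (-8, 26)) = 17.2627
d((-11, 9), (6, -18)) = 31.9061
d((-11, 9), (6, -19)) = 32.7567
d((-11, 9), (23, 14)) = 34.3657
d((-11, 9), (-17, -14)) = 23.7697
d((-11, 9), (-6, 9)) = 5.0
d((-8, 26), (6, -18)) = 46.1736
d((-8, 26), (6, -19)) = 47.1275
d((-8, 26), (23, 14)) = 33.2415
d((-8, 26), (-17, -14)) = 41.0
d((-8, 26), (-6, 9)) = 17.1172
d((6, -18), (6, -19)) = 1.0 <-- minimum
d((6, -18), (23, 14)) = 36.2353
d((6, -18), (-17, -14)) = 23.3452
d((6, -18), (-6, 9)) = 29.5466
d((6, -19), (23, 14)) = 37.1214
d((6, -19), (-17, -14)) = 23.5372
d((6, -19), (-6, 9)) = 30.4631
d((23, 14), (-17, -14)) = 48.8262
d((23, 14), (-6, 9)) = 29.4279
d((-17, -14), (-6, 9)) = 25.4951

Closest pair: (6, -18) and (6, -19) with distance 1.0

The closest pair is (6, -18) and (6, -19) with Euclidean distance 1.0. For 8 points, brute-force pairwise comparison is shown above. For large n, the divide-and-conquer algorithm (sort by x, recurse on halves, check the dividing strip) achieves O(n log n).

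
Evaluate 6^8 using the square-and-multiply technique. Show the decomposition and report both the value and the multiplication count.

Computing 6^8 by squaring (build up from 6^1; each line after the first costs one multiplication):

6^1 = 6
6^2 = (6^1)^2 = 6^2 = 36
6^4 = (6^2)^2 = 36^2 = 1296
6^8 = (6^4)^2 = 1296^2 = 1679616

Result: 1679616
Multiplications needed: 3 (3 lines after 6^1)

6^8 = 1679616. Using exponentiation by squaring, this requires 3 multiplications. The key idea: if the exponent is even, square the half-power; if odd, multiply by the base once.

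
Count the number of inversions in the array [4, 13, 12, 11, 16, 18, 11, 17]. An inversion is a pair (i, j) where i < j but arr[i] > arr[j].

Finding inversions in [4, 13, 12, 11, 16, 18, 11, 17]:

(1, 2): arr[1]=13 > arr[2]=12
(1, 3): arr[1]=13 > arr[3]=11
(1, 6): arr[1]=13 > arr[6]=11
(2, 3): arr[2]=12 > arr[3]=11
(2, 6): arr[2]=12 > arr[6]=11
(4, 6): arr[4]=16 > arr[6]=11
(5, 6): arr[5]=18 > arr[6]=11
(5, 7): arr[5]=18 > arr[7]=17

Total inversions: 8

The array has 8 inversion(s): (1,2), (1,3), (1,6), (2,3), (2,6), (4,6), (5,6), (5,7). Each pair (i,j) satisfies i < j and arr[i] > arr[j].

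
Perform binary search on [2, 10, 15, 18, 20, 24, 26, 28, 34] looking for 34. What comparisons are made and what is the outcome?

Binary search for 34 in [2, 10, 15, 18, 20, 24, 26, 28, 34]:

lo=0, hi=8, mid=4, arr[mid]=20 -> 20 < 34, search right half
lo=5, hi=8, mid=6, arr[mid]=26 -> 26 < 34, search right half
lo=7, hi=8, mid=7, arr[mid]=28 -> 28 < 34, search right half
lo=8, hi=8, mid=8, arr[mid]=34 -> Found target at index 8!

Binary search finds 34 at index 8 after 4 comparisons. The search repeatedly halves the search space by comparing with the middle element.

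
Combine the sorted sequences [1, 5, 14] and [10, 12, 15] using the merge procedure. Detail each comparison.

Merging process:

Compare 1 vs 10: take 1 from left. Merged: [1]
Compare 5 vs 10: take 5 from left. Merged: [1, 5]
Compare 14 vs 10: take 10 from right. Merged: [1, 5, 10]
Compare 14 vs 12: take 12 from right. Merged: [1, 5, 10, 12]
Compare 14 vs 15: take 14 from left. Merged: [1, 5, 10, 12, 14]
Append remaining from right: [15]. Merged: [1, 5, 10, 12, 14, 15]

Final merged array: [1, 5, 10, 12, 14, 15]
Total comparisons: 5

The merged array is [1, 5, 10, 12, 14, 15], requiring 5 comparisons. The merge step runs in O(n) time where n is the total number of elements.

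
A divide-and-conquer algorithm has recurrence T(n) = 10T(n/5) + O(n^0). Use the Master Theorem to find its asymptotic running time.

Master Theorem for T(n) = 10T(n/5) + O(n^0):

a = 10, b = 5, c = 0
log_b(a) = log_5(10) = 1.4307

Case 1: c = 0 < log_5(10) = 1.4307
T(n) = O(n^(log_5 10))

For T(n) = 10T(n/5) + O(n^0): log_5(10) = 1.4307. This is Case 1 of the Master Theorem (c < log_b(a), work dominated by leaves), giving O(n^(log_5 10)).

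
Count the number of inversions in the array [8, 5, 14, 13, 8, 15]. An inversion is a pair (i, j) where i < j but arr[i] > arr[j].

Finding inversions in [8, 5, 14, 13, 8, 15]:

(0, 1): arr[0]=8 > arr[1]=5
(2, 3): arr[2]=14 > arr[3]=13
(2, 4): arr[2]=14 > arr[4]=8
(3, 4): arr[3]=13 > arr[4]=8

Total inversions: 4

The array has 4 inversion(s): (0,1), (2,3), (2,4), (3,4). Each pair (i,j) satisfies i < j and arr[i] > arr[j].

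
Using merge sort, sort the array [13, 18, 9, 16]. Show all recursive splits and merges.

Merge sort trace:

Split: [13, 18, 9, 16] -> [13, 18] and [9, 16]
  Split: [13, 18] -> [13] and [18]
  Merge: [13] + [18] -> [13, 18]
  Split: [9, 16] -> [9] and [16]
  Merge: [9] + [16] -> [9, 16]
Merge: [13, 18] + [9, 16] -> [9, 13, 16, 18]

Final sorted array: [9, 13, 16, 18]

The merge sort proceeds by recursively splitting the array and merging sorted halves.
After all merges, the sorted array is [9, 13, 16, 18].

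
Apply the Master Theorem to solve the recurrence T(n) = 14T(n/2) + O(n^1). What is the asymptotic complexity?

Master Theorem for T(n) = 14T(n/2) + O(n^1):

a = 14, b = 2, c = 1
log_b(a) = log_2(14) = 3.8074

Case 1: c = 1 < log_2(14) = 3.8074
T(n) = O(n^(log_2 14))

For T(n) = 14T(n/2) + O(n^1): log_2(14) = 3.8074. This is Case 1 of the Master Theorem (c < log_b(a), work dominated by leaves), giving O(n^(log_2 14)).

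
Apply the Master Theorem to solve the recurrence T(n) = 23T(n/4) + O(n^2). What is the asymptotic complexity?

Master Theorem for T(n) = 23T(n/4) + O(n^2):

a = 23, b = 4, c = 2
log_b(a) = log_4(23) = 2.2618

Case 1: c = 2 < log_4(23) = 2.2618
T(n) = O(n^(log_4 23))

For T(n) = 23T(n/4) + O(n^2): log_4(23) = 2.2618. This is Case 1 of the Master Theorem (c < log_b(a), work dominated by leaves), giving O(n^(log_4 23)).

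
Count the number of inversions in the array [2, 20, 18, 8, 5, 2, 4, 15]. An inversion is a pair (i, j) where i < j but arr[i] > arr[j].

Finding inversions in [2, 20, 18, 8, 5, 2, 4, 15]:

(1, 2): arr[1]=20 > arr[2]=18
(1, 3): arr[1]=20 > arr[3]=8
(1, 4): arr[1]=20 > arr[4]=5
(1, 5): arr[1]=20 > arr[5]=2
(1, 6): arr[1]=20 > arr[6]=4
(1, 7): arr[1]=20 > arr[7]=15
(2, 3): arr[2]=18 > arr[3]=8
(2, 4): arr[2]=18 > arr[4]=5
(2, 5): arr[2]=18 > arr[5]=2
(2, 6): arr[2]=18 > arr[6]=4
(2, 7): arr[2]=18 > arr[7]=15
(3, 4): arr[3]=8 > arr[4]=5
(3, 5): arr[3]=8 > arr[5]=2
(3, 6): arr[3]=8 > arr[6]=4
(4, 5): arr[4]=5 > arr[5]=2
(4, 6): arr[4]=5 > arr[6]=4

Total inversions: 16

The array has 16 inversion(s): (1,2), (1,3), (1,4), (1,5), (1,6), (1,7), (2,3), (2,4), (2,5), (2,6), (2,7), (3,4), (3,5), (3,6), (4,5), (4,6). Each pair (i,j) satisfies i < j and arr[i] > arr[j].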